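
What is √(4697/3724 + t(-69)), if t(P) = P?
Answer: I*√4792921/266 ≈ 8.2303*I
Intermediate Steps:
√(4697/3724 + t(-69)) = √(4697/3724 - 69) = √(4697*(1/3724) - 69) = √(671/532 - 69) = √(-36037/532) = I*√4792921/266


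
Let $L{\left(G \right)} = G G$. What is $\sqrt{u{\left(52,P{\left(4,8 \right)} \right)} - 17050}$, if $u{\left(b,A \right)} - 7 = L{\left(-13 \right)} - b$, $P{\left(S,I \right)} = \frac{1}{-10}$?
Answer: $i \sqrt{16926} \approx 130.1 i$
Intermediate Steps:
$L{\left(G \right)} = G^{2}$
$P{\left(S,I \right)} = - \frac{1}{10}$
$u{\left(b,A \right)} = 176 - b$ ($u{\left(b,A \right)} = 7 - \left(-169 + b\right) = 176 - b$)
$\sqrt{u{\left(52,P{\left(4,8 \right)} \right)} - 17050} = \sqrt{\left(176 - 52\right) - 17050} = \sqrt{124 - 17050} = \sqrt{-16926} = i \sqrt{16926}$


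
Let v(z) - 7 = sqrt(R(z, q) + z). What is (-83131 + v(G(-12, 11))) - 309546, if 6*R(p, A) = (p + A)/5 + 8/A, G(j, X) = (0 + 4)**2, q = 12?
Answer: -392670 + sqrt(3835)/15 ≈ -3.9267e+5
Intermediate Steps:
G(j, X) = 16 (G(j, X) = 4**2 = 16)
R(p, A) = A/30 + p/30 + 4/(3*A) (R(p, A) = ((p + A)/5 + 8/A)/6 = ((A + p)*(1/5) + 8/A)/6 = ((A/5 + p/5) + 8/A)/6 = (8/A + A/5 + p/5)/6 = A/30 + p/30 + 4/(3*A))
v(z) = 7 + sqrt(23/45 + 31*z/30) (v(z) = 7 + sqrt((1/30)*(40 + 12*(12 + z))/12 + z) = 7 + sqrt((1/30)*(1/12)*(40 + (144 + 12*z)) + z) = 7 + sqrt((1/30)*(1/12)*(184 + 12*z) + z) = 7 + sqrt((23/45 + z/30) + z) = 7 + sqrt(23/45 + 31*z/30))
(-83131 + v(G(-12, 11))) - 309546 = (-83131 + (7 + sqrt(460 + 930*16)/30)) - 309546 = (-83131 + (7 + sqrt(460 + 14880)/30)) - 309546 = (-83131 + (7 + sqrt(15340)/30)) - 309546 = (-83131 + (7 + (2*sqrt(3835))/30)) - 309546 = (-83131 + (7 + sqrt(3835)/15)) - 309546 = (-83124 + sqrt(3835)/15) - 309546 = -392670 + sqrt(3835)/15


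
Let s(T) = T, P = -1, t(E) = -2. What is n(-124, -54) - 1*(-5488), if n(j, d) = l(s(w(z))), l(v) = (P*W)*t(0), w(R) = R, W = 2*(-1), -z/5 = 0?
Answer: 5484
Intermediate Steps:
z = 0 (z = -5*0 = 0)
W = -2
l(v) = -4 (l(v) = -1*(-2)*(-2) = 2*(-2) = -4)
n(j, d) = -4
n(-124, -54) - 1*(-5488) = -4 - 1*(-5488) = -4 + 5488 = 5484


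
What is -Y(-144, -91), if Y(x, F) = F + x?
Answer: 235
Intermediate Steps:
-Y(-144, -91) = -(-91 - 144) = -1*(-235) = 235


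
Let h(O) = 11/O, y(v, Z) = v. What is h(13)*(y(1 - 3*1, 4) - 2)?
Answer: -44/13 ≈ -3.3846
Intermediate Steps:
h(13)*(y(1 - 3*1, 4) - 2) = (11/13)*((1 - 3*1) - 2) = (11*(1/13))*((1 - 3) - 2) = 11*(-2 - 2)/13 = (11/13)*(-4) = -44/13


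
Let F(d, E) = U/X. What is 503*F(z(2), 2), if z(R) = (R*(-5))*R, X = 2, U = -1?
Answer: -503/2 ≈ -251.50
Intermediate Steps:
z(R) = -5*R² (z(R) = (-5*R)*R = -5*R²)
F(d, E) = -½ (F(d, E) = -1/2 = -1*½ = -½)
503*F(z(2), 2) = 503*(-½) = -503/2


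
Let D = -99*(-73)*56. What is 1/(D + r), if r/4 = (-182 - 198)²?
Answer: 1/982312 ≈ 1.0180e-6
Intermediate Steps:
D = 404712 (D = 7227*56 = 404712)
r = 577600 (r = 4*(-182 - 198)² = 4*(-380)² = 4*144400 = 577600)
1/(D + r) = 1/(404712 + 577600) = 1/982312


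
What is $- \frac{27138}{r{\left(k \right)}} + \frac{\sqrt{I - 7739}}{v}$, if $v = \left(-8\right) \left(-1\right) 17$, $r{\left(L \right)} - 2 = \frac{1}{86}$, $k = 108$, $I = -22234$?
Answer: $- \frac{2333868}{173} + \frac{i \sqrt{29973}}{136} \approx -13491.0 + 1.273 i$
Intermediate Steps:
$r{\left(L \right)} = \frac{173}{86}$ ($r{\left(L \right)} = 2 + \frac{1}{86} = \frac{173}{86}$)
$v = 136$ ($v = 8 \cdot 17 = 136$)
$- \frac{27138}{r{\left(k \right)}} + \frac{\sqrt{I - 7739}}{v} = - \frac{27138}{\frac{173}{86}} + \frac{\sqrt{-22234 - 7739}}{136} = \left(-27138\right) \frac{86}{173} + \sqrt{-29973} \cdot \frac{1}{136} = - \frac{2333868}{173} + i \sqrt{29973} \cdot \frac{1}{136} = - \frac{2333868}{173} + \frac{i \sqrt{29973}}{136}$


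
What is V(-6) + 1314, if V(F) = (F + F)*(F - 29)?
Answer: 1734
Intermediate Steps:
V(F) = 2*F*(-29 + F) (V(F) = (2*F)*(-29 + F) = 2*F*(-29 + F))
V(-6) + 1314 = 2*(-6)*(-29 - 6) + 1314 = 2*(-6)*(-35) + 1314 = 420 + 1314 = 1734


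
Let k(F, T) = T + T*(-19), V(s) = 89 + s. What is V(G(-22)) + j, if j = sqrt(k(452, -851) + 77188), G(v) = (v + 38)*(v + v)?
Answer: -615 + sqrt(92506) ≈ -310.85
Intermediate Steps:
G(v) = 2*v*(38 + v) (G(v) = (38 + v)*(2*v) = 2*v*(38 + v))
k(F, T) = -18*T (k(F, T) = T - 19*T = -18*T)
j = sqrt(92506) (j = sqrt(-18*(-851) + 77188) = sqrt(15318 + 77188) = sqrt(92506) ≈ 304.15)
V(G(-22)) + j = (89 + 2*(-22)*(38 - 22)) + sqrt(92506) = (89 + 2*(-22)*16) + sqrt(92506) = (89 - 704) + sqrt(92506) = -615 + sqrt(92506)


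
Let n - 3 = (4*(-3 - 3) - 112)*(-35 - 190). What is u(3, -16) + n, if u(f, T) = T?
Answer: 30587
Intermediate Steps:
n = 30603 (n = 3 + (4*(-3 - 3) - 112)*(-35 - 190) = 3 + (4*(-6) - 112)*(-225) = 3 + (-24 - 112)*(-225) = 3 - 136*(-225) = 3 + 30600 = 30603)
u(3, -16) + n = -16 + 30603 = 30587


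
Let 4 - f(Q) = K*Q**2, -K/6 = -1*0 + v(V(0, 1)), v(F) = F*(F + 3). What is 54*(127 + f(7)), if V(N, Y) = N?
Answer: 7074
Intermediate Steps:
v(F) = F*(3 + F)
K = 0 (K = -6*(-1*0 + 0*(3 + 0)) = -6*(0 + 0*3) = -6*(0 + 0) = -6*0 = 0)
f(Q) = 4 (f(Q) = 4 - 0*Q**2 = 4 - 1*0 = 4 + 0 = 4)
54*(127 + f(7)) = 54*(127 + 4) = 54*131 = 7074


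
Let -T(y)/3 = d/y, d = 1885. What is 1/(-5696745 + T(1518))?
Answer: -506/2882554855 ≈ -1.7554e-7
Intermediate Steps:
T(y) = -5655/y
1/(-5696745 + T(1518)) = 1/(-5696745 - 5655/1518) = 1/(-5696745 - 5655*1/1518) = 1/(-5696745 - 1885/506) = 1/(-2882554855/506) = -506/2882554855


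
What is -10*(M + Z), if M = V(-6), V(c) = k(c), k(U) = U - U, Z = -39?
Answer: 390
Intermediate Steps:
k(U) = 0
V(c) = 0
M = 0
-10*(M + Z) = -10*(0 - 39) = -10*(-39) = 390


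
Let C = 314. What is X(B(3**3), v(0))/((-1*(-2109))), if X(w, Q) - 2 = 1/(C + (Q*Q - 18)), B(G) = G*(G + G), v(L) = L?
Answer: 593/624264 ≈ 0.00094992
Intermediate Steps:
B(G) = 2*G**2 (B(G) = G*(2*G) = 2*G**2)
X(w, Q) = 2 + 1/(296 + Q**2) (X(w, Q) = 2 + 1/(314 + (Q*Q - 18)) = 2 + 1/(314 + (Q**2 - 18)) = 2 + 1/(314 + (-18 + Q**2)) = 2 + 1/(296 + Q**2))
X(B(3**3), v(0))/((-1*(-2109))) = ((593 + 2*0**2)/(296 + 0**2))/((-1*(-2109))) = ((593 + 2*0)/(296 + 0))/2109 = ((593 + 0)/296)*(1/2109) = ((1/296)*593)*(1/2109) = (593/296)*(1/2109) = 593/624264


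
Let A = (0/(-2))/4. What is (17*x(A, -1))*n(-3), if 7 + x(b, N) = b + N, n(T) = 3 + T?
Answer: 0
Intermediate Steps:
A = 0 (A = (0*(-½))*(¼) = 0*(¼) = 0)
x(b, N) = -7 + N + b (x(b, N) = -7 + (b + N) = -7 + (N + b) = -7 + N + b)
(17*x(A, -1))*n(-3) = (17*(-7 - 1 + 0))*(3 - 3) = (17*(-8))*0 = -136*0 = 0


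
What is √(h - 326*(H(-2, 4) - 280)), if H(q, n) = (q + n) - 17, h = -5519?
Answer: √90651 ≈ 301.08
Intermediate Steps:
H(q, n) = -17 + n + q (H(q, n) = (n + q) - 17 = -17 + n + q)
√(h - 326*(H(-2, 4) - 280)) = √(-5519 - 326*((-17 + 4 - 2) - 280)) = √(-5519 - 326*(-15 - 280)) = √(-5519 - 326*(-295)) = √(-5519 + 96170) = √90651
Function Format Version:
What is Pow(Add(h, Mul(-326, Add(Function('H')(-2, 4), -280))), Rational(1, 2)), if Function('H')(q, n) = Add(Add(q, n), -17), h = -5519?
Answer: Pow(90651, Rational(1, 2)) ≈ 301.08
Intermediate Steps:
Function('H')(q, n) = Add(-17, n, q) (Function('H')(q, n) = Add(Add(n, q), -17) = Add(-17, n, q))
Pow(Add(h, Mul(-326, Add(Function('H')(-2, 4), -280))), Rational(1, 2)) = Pow(Add(-5519, Mul(-326, Add(Add(-17, 4, -2), -280))), Rational(1, 2)) = Pow(Add(-5519, Mul(-326, Add(-15, -280))), Rational(1, 2)) = Pow(Add(-5519, Mul(-326, -295)), Rational(1, 2)) = Pow(Add(-5519, 96170), Rational(1, 2)) = Pow(90651, Rational(1, 2))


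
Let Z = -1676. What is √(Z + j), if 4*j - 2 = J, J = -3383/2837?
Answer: I*√53951107009/5674 ≈ 40.937*I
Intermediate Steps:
J = -3383/2837 (J = -3383*1/2837 = -3383/2837 ≈ -1.1925)
j = 2291/11348 (j = ½ + (¼)*(-3383/2837) = ½ - 3383/11348 = 2291/11348 ≈ 0.20189)
√(Z + j) = √(-1676 + 2291/11348) = √(-19016957/11348) = I*√53951107009/5674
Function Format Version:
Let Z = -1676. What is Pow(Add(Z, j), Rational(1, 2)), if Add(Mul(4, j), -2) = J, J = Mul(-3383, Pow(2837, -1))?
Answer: Mul(Rational(1, 5674), I, Pow(53951107009, Rational(1, 2))) ≈ Mul(40.937, I)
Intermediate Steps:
J = Rational(-3383, 2837) (J = Mul(-3383, Rational(1, 2837)) = Rational(-3383, 2837) ≈ -1.1925)
j = Rational(2291, 11348) (j = Add(Rational(1, 2), Mul(Rational(1, 4), Rational(-3383, 2837))) = Add(Rational(1, 2), Rational(-3383, 11348)) = Rational(2291, 11348) ≈ 0.20189)
Pow(Add(Z, j), Rational(1, 2)) = Pow(Add(-1676, Rational(2291, 11348)), Rational(1, 2)) = Pow(Rational(-19016957, 11348), Rational(1, 2)) = Mul(Rational(1, 5674), I, Pow(53951107009, Rational(1, 2)))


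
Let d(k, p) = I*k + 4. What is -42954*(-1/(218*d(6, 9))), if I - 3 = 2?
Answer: 21477/3706 ≈ 5.7952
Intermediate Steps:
I = 5 (I = 3 + 2 = 5)
d(k, p) = 4 + 5*k (d(k, p) = 5*k + 4 = 4 + 5*k)
-42954*(-1/(218*d(6, 9))) = -42954*(-1/(218*(4 + 5*6))) = -42954*(-1/(218*(4 + 30))) = -42954/(34*(-218)) = -42954/(-7412) = -42954*(-1/7412) = 21477/3706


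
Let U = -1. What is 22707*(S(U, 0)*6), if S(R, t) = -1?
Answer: -136242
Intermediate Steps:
22707*(S(U, 0)*6) = 22707*(-1*6) = 22707*(-6) = -136242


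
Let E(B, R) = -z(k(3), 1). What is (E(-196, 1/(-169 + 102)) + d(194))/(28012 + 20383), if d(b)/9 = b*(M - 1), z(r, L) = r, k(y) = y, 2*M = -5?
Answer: -6114/48395 ≈ -0.12634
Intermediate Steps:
M = -5/2 (M = (1/2)*(-5) = -5/2 ≈ -2.5000)
d(b) = -63*b/2 (d(b) = 9*(b*(-5/2 - 1)) = 9*(b*(-7/2)) = 9*(-7*b/2) = -63*b/2)
E(B, R) = -3 (E(B, R) = -1*3 = -3)
(E(-196, 1/(-169 + 102)) + d(194))/(28012 + 20383) = (-3 - 63/2*194)/(28012 + 20383) = (-3 - 6111)/48395 = -6114*1/48395 = -6114/48395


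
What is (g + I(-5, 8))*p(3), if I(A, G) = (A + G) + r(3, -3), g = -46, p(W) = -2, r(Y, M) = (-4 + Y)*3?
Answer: 92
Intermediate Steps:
r(Y, M) = -12 + 3*Y
I(A, G) = -3 + A + G (I(A, G) = (A + G) + (-12 + 3*3) = (A + G) + (-12 + 9) = (A + G) - 3 = -3 + A + G)
(g + I(-5, 8))*p(3) = (-46 + (-3 - 5 + 8))*(-2) = (-46 + 0)*(-2) = -46*(-2) = 92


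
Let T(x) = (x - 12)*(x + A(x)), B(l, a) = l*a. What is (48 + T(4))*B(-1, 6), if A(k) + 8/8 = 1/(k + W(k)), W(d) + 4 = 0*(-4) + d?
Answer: -132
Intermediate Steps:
B(l, a) = a*l
W(d) = -4 + d (W(d) = -4 + (0*(-4) + d) = -4 + (0 + d) = -4 + d)
A(k) = -1 + 1/(-4 + 2*k) (A(k) = -1 + 1/(k + (-4 + k)) = -1 + 1/(-4 + 2*k))
T(x) = (-12 + x)*(x + (5/2 - x)/(-2 + x)) (T(x) = (x - 12)*(x + (5/2 - x)/(-2 + x)) = (-12 + x)*(x + (5/2 - x)/(-2 + x)))
(48 + T(4))*B(-1, 6) = (48 + (-30 + 4³ - 15*4² + (77/2)*4)/(-2 + 4))*(6*(-1)) = (48 + (-30 + 64 - 15*16 + 154)/2)*(-6) = (48 + (-30 + 64 - 240 + 154)/2)*(-6) = (48 + (½)*(-52))*(-6) = (48 - 26)*(-6) = 22*(-6) = -132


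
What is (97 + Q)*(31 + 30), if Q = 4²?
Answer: 6893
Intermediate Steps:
Q = 16
(97 + Q)*(31 + 30) = (97 + 16)*(31 + 30) = 113*61 = 6893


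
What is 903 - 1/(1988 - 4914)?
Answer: 2642179/2926 ≈ 903.00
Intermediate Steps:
903 - 1/(1988 - 4914) = 903 - 1/(-2926) = 903 - 1*(-1/2926) = 903 + 1/2926 = 2642179/2926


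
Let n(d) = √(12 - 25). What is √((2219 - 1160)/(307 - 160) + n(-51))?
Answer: √(353 + 49*I*√13)/7 ≈ 2.7623 + 0.65265*I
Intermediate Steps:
n(d) = I*√13 (n(d) = √(-13) = I*√13)
√((2219 - 1160)/(307 - 160) + n(-51)) = √((2219 - 1160)/(307 - 160) + I*√13) = √(1059/147 + I*√13) = √(1059*(1/147) + I*√13) = √(353/49 + I*√13)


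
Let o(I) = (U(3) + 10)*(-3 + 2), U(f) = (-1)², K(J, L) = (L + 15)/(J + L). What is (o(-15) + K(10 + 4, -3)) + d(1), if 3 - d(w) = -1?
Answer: -65/11 ≈ -5.9091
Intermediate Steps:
d(w) = 4 (d(w) = 3 - 1*(-1) = 3 + 1 = 4)
K(J, L) = (15 + L)/(J + L)
U(f) = 1
o(I) = -11 (o(I) = (1 + 10)*(-3 + 2) = 11*(-1) = -11)
(o(-15) + K(10 + 4, -3)) + d(1) = (-11 + (15 - 3)/((10 + 4) - 3)) + 4 = (-11 + 12/(14 - 3)) + 4 = (-11 + 12/11) + 4 = -109/11 + 4 = -65/11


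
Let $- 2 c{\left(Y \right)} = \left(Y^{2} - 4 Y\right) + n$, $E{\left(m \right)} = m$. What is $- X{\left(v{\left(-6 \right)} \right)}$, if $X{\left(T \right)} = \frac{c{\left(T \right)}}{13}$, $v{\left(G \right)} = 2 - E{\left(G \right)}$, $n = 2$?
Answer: $\frac{17}{13} \approx 1.3077$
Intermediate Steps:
$v{\left(G \right)} = 2 - G$
$c{\left(Y \right)} = -1 + 2 Y - \frac{Y^{2}}{2}$ ($c{\left(Y \right)} = - \frac{\left(Y^{2} - 4 Y\right) + 2}{2} = - \frac{2 + Y^{2} - 4 Y}{2} = -1 + 2 Y - \frac{Y^{2}}{2}$)
$X{\left(T \right)} = - \frac{1}{13} - \frac{T^{2}}{26} + \frac{2 T}{13}$ ($X{\left(T \right)} = \frac{-1 + 2 T - \frac{T^{2}}{2}}{13} = \left(-1 + 2 T - \frac{T^{2}}{2}\right) \frac{1}{13} = - \frac{1}{13} - \frac{T^{2}}{26} + \frac{2 T}{13}$)
$- X{\left(v{\left(-6 \right)} \right)} = - (- \frac{1}{13} - \frac{\left(2 - -6\right)^{2}}{26} + \frac{2 \left(2 - -6\right)}{13}) = - (- \frac{1}{13} - \frac{\left(2 + 6\right)^{2}}{26} + \frac{2 \left(2 + 6\right)}{13}) = - (- \frac{1}{13} - \frac{8^{2}}{26} + \frac{2}{13} \cdot 8) = - (- \frac{1}{13} - \frac{32}{13} + \frac{16}{13}) = \left(-1\right) \left(- \frac{17}{13}\right) = \frac{17}{13}$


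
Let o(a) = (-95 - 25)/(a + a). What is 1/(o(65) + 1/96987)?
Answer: -1260831/1163831 ≈ -1.0833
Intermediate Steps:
o(a) = -60/a (o(a) = -120*1/(2*a) = -60/a)
1/(o(65) + 1/96987) = 1/(-60/65 + 1/96987) = 1/(-60*1/65 + 1/96987) = 1/(-12/13 + 1/96987) = 1/(-1163831/1260831) = -1260831/1163831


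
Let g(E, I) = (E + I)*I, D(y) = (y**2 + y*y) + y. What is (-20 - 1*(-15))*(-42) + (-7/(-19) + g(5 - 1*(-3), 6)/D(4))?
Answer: 12124/57 ≈ 212.70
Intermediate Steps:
D(y) = y + 2*y**2 (D(y) = (y**2 + y**2) + y = 2*y**2 + y = y + 2*y**2)
g(E, I) = I*(E + I)
(-20 - 1*(-15))*(-42) + (-7/(-19) + g(5 - 1*(-3), 6)/D(4)) = (-20 - 1*(-15))*(-42) + (-7/(-19) + (6*((5 - 1*(-3)) + 6))/((4*(1 + 2*4)))) = (-20 + 15)*(-42) + (-7*(-1/19) + (6*((5 + 3) + 6))/((4*(1 + 8)))) = -5*(-42) + (7/19 + (6*(8 + 6))/((4*9))) = 210 + (7/19 + (6*14)/36) = 210 + (7/19 + 84*(1/36)) = 210 + (7/19 + 7/3) = 210 + 154/57 = 12124/57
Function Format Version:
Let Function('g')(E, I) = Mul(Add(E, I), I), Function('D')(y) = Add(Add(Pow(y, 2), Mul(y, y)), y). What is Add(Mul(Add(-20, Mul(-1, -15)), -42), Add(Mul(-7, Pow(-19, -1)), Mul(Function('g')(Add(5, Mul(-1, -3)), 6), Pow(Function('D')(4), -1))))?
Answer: Rational(12124, 57) ≈ 212.70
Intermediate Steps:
Function('D')(y) = Add(y, Mul(2, Pow(y, 2))) (Function('D')(y) = Add(Add(Pow(y, 2), Pow(y, 2)), y) = Add(Mul(2, Pow(y, 2)), y) = Add(y, Mul(2, Pow(y, 2))))
Function('g')(E, I) = Mul(I, Add(E, I))
Add(Mul(Add(-20, Mul(-1, -15)), -42), Add(Mul(-7, Pow(-19, -1)), Mul(Function('g')(Add(5, Mul(-1, -3)), 6), Pow(Function('D')(4), -1)))) = Add(Mul(Add(-20, Mul(-1, -15)), -42), Add(Mul(-7, Pow(-19, -1)), Mul(Mul(6, Add(Add(5, Mul(-1, -3)), 6)), Pow(Mul(4, Add(1, Mul(2, 4))), -1)))) = Add(Mul(Add(-20, 15), -42), Add(Mul(-7, Rational(-1, 19)), Mul(Mul(6, Add(Add(5, 3), 6)), Pow(Mul(4, Add(1, 8)), -1)))) = Add(Mul(-5, -42), Add(Rational(7, 19), Mul(Mul(6, Add(8, 6)), Pow(Mul(4, 9), -1)))) = Add(210, Add(Rational(7, 19), Mul(Mul(6, 14), Pow(36, -1)))) = Add(210, Add(Rational(7, 19), Mul(84, Rational(1, 36)))) = Add(210, Add(Rational(7, 19), Rational(7, 3))) = Add(210, Rational(154, 57)) = Rational(12124, 57)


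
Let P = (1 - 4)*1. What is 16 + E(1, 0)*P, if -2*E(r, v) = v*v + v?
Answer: 16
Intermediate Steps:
E(r, v) = -v/2 - v²/2 (E(r, v) = -(v*v + v)/2 = -(v² + v)/2 = -(v + v²)/2 = -v/2 - v²/2)
P = -3 (P = -3*1 = -3)
16 + E(1, 0)*P = 16 - ½*0*(1 + 0)*(-3) = 16 - ½*0*1*(-3) = 16 + 0*(-3) = 16 + 0 = 16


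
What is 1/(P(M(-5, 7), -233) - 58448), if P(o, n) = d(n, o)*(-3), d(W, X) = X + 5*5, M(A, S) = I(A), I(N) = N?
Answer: -1/58508 ≈ -1.7092e-5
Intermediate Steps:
M(A, S) = A
d(W, X) = 25 + X (d(W, X) = X + 25 = 25 + X)
P(o, n) = -75 - 3*o (P(o, n) = (25 + o)*(-3) = -75 - 3*o)
1/(P(M(-5, 7), -233) - 58448) = 1/((-75 - 3*(-5)) - 58448) = 1/((-75 + 15) - 58448) = 1/(-60 - 58448) = 1/(-58508) = -1/58508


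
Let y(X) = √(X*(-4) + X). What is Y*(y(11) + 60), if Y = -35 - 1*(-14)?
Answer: -1260 - 21*I*√33 ≈ -1260.0 - 120.64*I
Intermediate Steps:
Y = -21 (Y = -35 + 14 = -21)
y(X) = √3*√(-X) (y(X) = √(-4*X + X) = √(-3*X) = √3*√(-X))
Y*(y(11) + 60) = -21*(√3*√(-1*11) + 60) = -21*(√3*√(-11) + 60) = -21*(√3*(I*√11) + 60) = -21*(I*√33 + 60) = -21*(60 + I*√33) = -1260 - 21*I*√33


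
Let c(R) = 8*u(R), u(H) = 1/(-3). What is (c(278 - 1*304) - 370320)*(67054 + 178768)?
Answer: -273100375696/3 ≈ -9.1033e+10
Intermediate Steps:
u(H) = -1/3
c(R) = -8/3 (c(R) = 8*(-1/3) = -8/3)
(c(278 - 1*304) - 370320)*(67054 + 178768) = (-8/3 - 370320)*(67054 + 178768) = -1110968/3*245822 = -273100375696/3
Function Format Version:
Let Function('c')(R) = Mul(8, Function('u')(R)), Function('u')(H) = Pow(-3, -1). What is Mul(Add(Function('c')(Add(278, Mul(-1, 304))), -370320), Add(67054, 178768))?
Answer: Rational(-273100375696, 3) ≈ -9.1033e+10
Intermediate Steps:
Function('u')(H) = Rational(-1, 3)
Function('c')(R) = Rational(-8, 3) (Function('c')(R) = Mul(8, Rational(-1, 3)) = Rational(-8, 3))
Mul(Add(Function('c')(Add(278, Mul(-1, 304))), -370320), Add(67054, 178768)) = Mul(Add(Rational(-8, 3), -370320), Add(67054, 178768)) = Mul(Rational(-1110968, 3), 245822) = Rational(-273100375696, 3)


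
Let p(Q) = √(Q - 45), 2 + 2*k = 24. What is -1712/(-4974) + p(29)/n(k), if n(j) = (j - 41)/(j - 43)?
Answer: 856/2487 + 64*I/15 ≈ 0.34419 + 4.2667*I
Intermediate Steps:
k = 11 (k = -1 + (½)*24 = -1 + 12 = 11)
p(Q) = √(-45 + Q)
n(j) = (-41 + j)/(-43 + j)
-1712/(-4974) + p(29)/n(k) = -1712/(-4974) + √(-45 + 29)/(((-41 + 11)/(-43 + 11))) = -1712*(-1/4974) + √(-16)/((-30/(-32))) = 856/2487 + (4*I)/((-1/32*(-30))) = 856/2487 + (4*I)/(15/16) = 856/2487 + (4*I)*(16/15) = 856/2487 + 64*I/15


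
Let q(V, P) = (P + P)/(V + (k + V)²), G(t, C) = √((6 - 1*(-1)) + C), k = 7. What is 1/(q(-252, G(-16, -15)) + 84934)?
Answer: 151726587202043/12886745957418320178 - 59773*I*√2/6443372978709160089 ≈ 1.1774e-5 - 1.3119e-14*I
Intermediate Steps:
G(t, C) = √(7 + C) (G(t, C) = √((6 + 1) + C) = √(7 + C))
q(V, P) = 2*P/(V + (7 + V)²) (q(V, P) = (P + P)/(V + (7 + V)²) = (2*P)/(V + (7 + V)²) = 2*P/(V + (7 + V)²))
1/(q(-252, G(-16, -15)) + 84934) = 1/(2*√(7 - 15)/(-252 + (7 - 252)²) + 84934) = 1/(2*√(-8)/(-252 + (-245)²) + 84934) = 1/(2*(2*I*√2)/(-252 + 60025) + 84934) = 1/(2*(2*I*√2)/59773 + 84934) = 1/(2*(2*I*√2)*(1/59773) + 84934) = 1/(4*I*√2/59773 + 84934) = 1/(84934 + 4*I*√2/59773)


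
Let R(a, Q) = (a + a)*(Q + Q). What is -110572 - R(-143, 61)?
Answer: -75680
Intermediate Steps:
R(a, Q) = 4*Q*a (R(a, Q) = (2*a)*(2*Q) = 4*Q*a)
-110572 - R(-143, 61) = -110572 - 4*61*(-143) = -110572 - 1*(-34892) = -110572 + 34892 = -75680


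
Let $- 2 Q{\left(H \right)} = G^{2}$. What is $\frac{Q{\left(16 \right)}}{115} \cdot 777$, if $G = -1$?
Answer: $- \frac{777}{230} \approx -3.3783$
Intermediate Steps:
$Q{\left(H \right)} = - \frac{1}{2}$ ($Q{\left(H \right)} = - \frac{\left(-1\right)^{2}}{2} = \left(- \frac{1}{2}\right) 1 = - \frac{1}{2}$)
$\frac{Q{\left(16 \right)}}{115} \cdot 777 = - \frac{1}{2 \cdot 115} \cdot 777 = \left(- \frac{1}{2}\right) \frac{1}{115} \cdot 777 = \left(- \frac{1}{230}\right) 777 = - \frac{777}{230}$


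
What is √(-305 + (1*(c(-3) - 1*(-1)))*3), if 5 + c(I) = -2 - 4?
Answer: I*√335 ≈ 18.303*I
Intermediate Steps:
c(I) = -11 (c(I) = -5 + (-2 - 4) = -5 - 6 = -11)
√(-305 + (1*(c(-3) - 1*(-1)))*3) = √(-305 + (1*(-11 - 1*(-1)))*3) = √(-305 + (1*(-11 + 1))*3) = √(-305 + (1*(-10))*3) = √(-305 - 10*3) = √(-305 - 30) = √(-335) = I*√335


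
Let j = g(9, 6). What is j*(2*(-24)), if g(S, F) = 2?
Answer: -96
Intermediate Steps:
j = 2
j*(2*(-24)) = 2*(2*(-24)) = 2*(-48) = -96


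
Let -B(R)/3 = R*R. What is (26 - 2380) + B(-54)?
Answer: -11102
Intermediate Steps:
B(R) = -3*R² (B(R) = -3*R*R = -3*R²)
(26 - 2380) + B(-54) = (26 - 2380) - 3*(-54)² = -2354 - 3*2916 = -2354 - 8748 = -11102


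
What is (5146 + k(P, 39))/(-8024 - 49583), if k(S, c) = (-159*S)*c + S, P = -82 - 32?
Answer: -711946/57607 ≈ -12.359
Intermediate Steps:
P = -114
k(S, c) = S - 159*S*c (k(S, c) = -159*S*c + S = S - 159*S*c)
(5146 + k(P, 39))/(-8024 - 49583) = (5146 - 114*(1 - 159*39))/(-8024 - 49583) = (5146 - 114*(1 - 6201))/(-57607) = (5146 - 114*(-6200))*(-1/57607) = (5146 + 706800)*(-1/57607) = 711946*(-1/57607) = -711946/57607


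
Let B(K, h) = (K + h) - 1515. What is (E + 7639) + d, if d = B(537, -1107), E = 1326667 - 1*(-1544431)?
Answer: 2876652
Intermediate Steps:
B(K, h) = -1515 + K + h
E = 2871098 (E = 1326667 + 1544431 = 2871098)
d = -2085 (d = -1515 + 537 - 1107 = -2085)
(E + 7639) + d = (2871098 + 7639) - 2085 = 2878737 - 2085 = 2876652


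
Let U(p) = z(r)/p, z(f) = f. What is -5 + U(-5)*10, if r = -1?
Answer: -3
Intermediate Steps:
U(p) = -1/p
-5 + U(-5)*10 = -5 - 1/(-5)*10 = -5 - 1*(-⅕)*10 = -5 + (⅕)*10 = -5 + 2 = -3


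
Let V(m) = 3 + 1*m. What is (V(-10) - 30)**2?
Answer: 1369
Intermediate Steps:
V(m) = 3 + m
(V(-10) - 30)**2 = ((3 - 10) - 30)**2 = (-7 - 30)**2 = (-37)**2 = 1369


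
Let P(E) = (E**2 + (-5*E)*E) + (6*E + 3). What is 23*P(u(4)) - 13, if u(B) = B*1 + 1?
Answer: -1554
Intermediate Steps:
u(B) = 1 + B (u(B) = B + 1 = 1 + B)
P(E) = 3 - 4*E**2 + 6*E (P(E) = (E**2 - 5*E**2) + (3 + 6*E) = -4*E**2 + (3 + 6*E) = 3 - 4*E**2 + 6*E)
23*P(u(4)) - 13 = 23*(3 - 4*(1 + 4)**2 + 6*(1 + 4)) - 13 = 23*(3 - 4*5**2 + 6*5) - 13 = 23*(3 - 4*25 + 30) - 13 = 23*(3 - 100 + 30) - 13 = 23*(-67) - 13 = -1541 - 13 = -1554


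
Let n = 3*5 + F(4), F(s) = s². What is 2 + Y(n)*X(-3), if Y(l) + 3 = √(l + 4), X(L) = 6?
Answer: -16 + 6*√35 ≈ 19.496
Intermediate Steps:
n = 31 (n = 3*5 + 4² = 15 + 16 = 31)
Y(l) = -3 + √(4 + l) (Y(l) = -3 + √(l + 4) = -3 + √(4 + l))
2 + Y(n)*X(-3) = 2 + (-3 + √(4 + 31))*6 = 2 + (-3 + √35)*6 = 2 + (-18 + 6*√35) = -16 + 6*√35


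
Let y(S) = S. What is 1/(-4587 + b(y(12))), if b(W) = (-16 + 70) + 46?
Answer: -1/4487 ≈ -0.00022287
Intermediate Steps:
b(W) = 100 (b(W) = 54 + 46 = 100)
1/(-4587 + b(y(12))) = 1/(-4587 + 100) = 1/(-4487) = -1/4487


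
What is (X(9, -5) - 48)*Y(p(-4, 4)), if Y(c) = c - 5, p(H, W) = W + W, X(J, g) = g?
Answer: -159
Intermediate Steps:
p(H, W) = 2*W
Y(c) = -5 + c
(X(9, -5) - 48)*Y(p(-4, 4)) = (-5 - 48)*(-5 + 2*4) = -53*(-5 + 8) = -53*3 = -159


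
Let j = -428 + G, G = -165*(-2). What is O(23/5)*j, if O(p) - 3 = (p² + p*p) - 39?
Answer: -15484/25 ≈ -619.36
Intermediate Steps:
G = 330
j = -98 (j = -428 + 330 = -98)
O(p) = -36 + 2*p² (O(p) = 3 + ((p² + p*p) - 39) = 3 + ((p² + p²) - 39) = 3 + (2*p² - 39) = 3 + (-39 + 2*p²) = -36 + 2*p²)
O(23/5)*j = (-36 + 2*(23/5)²)*(-98) = (-36 + 2*(529/25))*(-98) = (-36 + 1058/25)*(-98) = (158/25)*(-98) = -15484/25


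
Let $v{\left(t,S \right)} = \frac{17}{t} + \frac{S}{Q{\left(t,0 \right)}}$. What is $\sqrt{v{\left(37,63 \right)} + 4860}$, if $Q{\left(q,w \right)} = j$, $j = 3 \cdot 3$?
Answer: $\frac{8 \sqrt{104118}}{37} \approx 69.767$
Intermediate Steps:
$j = 9$
$Q{\left(q,w \right)} = 9$
$v{\left(t,S \right)} = \frac{17}{t} + \frac{S}{9}$
$\sqrt{v{\left(37,63 \right)} + 4860} = \sqrt{\left(\frac{17}{37} + \frac{1}{9} \cdot 63\right) + 4860} = \sqrt{\left(17 \cdot \frac{1}{37} + 7\right) + 4860} = \sqrt{\left(\frac{17}{37} + 7\right) + 4860} = \sqrt{\frac{276}{37} + 4860} = \sqrt{\frac{180096}{37}} = \frac{8 \sqrt{104118}}{37}$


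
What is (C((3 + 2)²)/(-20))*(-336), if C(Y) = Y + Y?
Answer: 840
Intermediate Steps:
C(Y) = 2*Y
(C((3 + 2)²)/(-20))*(-336) = ((2*(3 + 2)²)/(-20))*(-336) = ((2*5²)*(-1/20))*(-336) = ((2*25)*(-1/20))*(-336) = (50*(-1/20))*(-336) = -5/2*(-336) = 840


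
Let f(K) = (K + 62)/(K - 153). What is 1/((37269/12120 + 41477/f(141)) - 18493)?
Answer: -8120/170047151 ≈ -4.7751e-5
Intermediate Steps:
f(K) = (62 + K)/(-153 + K)
1/((37269/12120 + 41477/f(141)) - 18493) = 1/((37269/12120 + 41477/(((62 + 141)/(-153 + 141)))) - 18493) = 1/((37269*(1/12120) + 41477/((203/(-12)))) - 18493) = 1/((123/40 + 41477/((-1/12*203))) - 18493) = 1/((123/40 + 41477/(-203/12)) - 18493) = 1/((123/40 + 41477*(-12/203)) - 18493) = 1/((123/40 - 497724/203) - 18493) = 1/(-19883991/8120 - 18493) = 1/(-170047151/8120) = -8120/170047151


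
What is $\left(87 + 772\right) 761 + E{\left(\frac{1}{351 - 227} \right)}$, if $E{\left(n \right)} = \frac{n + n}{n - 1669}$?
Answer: $\frac{135286276543}{206955} \approx 6.537 \cdot 10^{5}$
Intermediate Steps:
$E{\left(n \right)} = \frac{2 n}{-1669 + n}$
$\left(87 + 772\right) 761 + E{\left(\frac{1}{351 - 227} \right)} = \left(87 + 772\right) 761 + \frac{2}{\left(351 - 227\right) \left(-1669 + \frac{1}{351 - 227}\right)} = 859 \cdot 761 + \frac{2}{124 \left(-1669 + \frac{1}{124}\right)} = 653699 + 2 \cdot \frac{1}{124} \frac{1}{-1669 + \frac{1}{124}} = 653699 + 2 \cdot \frac{1}{124} \frac{1}{- \frac{206955}{124}} = 653699 + 2 \cdot \frac{1}{124} \left(- \frac{124}{206955}\right) = 653699 - \frac{2}{206955} = \frac{135286276543}{206955}$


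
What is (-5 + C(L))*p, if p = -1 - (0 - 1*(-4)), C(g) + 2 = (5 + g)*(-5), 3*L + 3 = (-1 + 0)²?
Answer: 430/3 ≈ 143.33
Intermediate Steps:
L = -⅔ (L = -1 + (-1 + 0)²/3 = -1 + (⅓)*(-1)² = -1 + (⅓)*1 = -1 + ⅓ = -⅔ ≈ -0.66667)
C(g) = -27 - 5*g (C(g) = -2 + (5 + g)*(-5) = -2 + (-25 - 5*g) = -27 - 5*g)
p = -5 (p = -1 - (0 + 4) = -1 - 1*4 = -1 - 4 = -5)
(-5 + C(L))*p = (-5 + (-27 - 5*(-⅔)))*(-5) = (-5 + (-27 + 10/3))*(-5) = (-5 - 71/3)*(-5) = -86/3*(-5) = 430/3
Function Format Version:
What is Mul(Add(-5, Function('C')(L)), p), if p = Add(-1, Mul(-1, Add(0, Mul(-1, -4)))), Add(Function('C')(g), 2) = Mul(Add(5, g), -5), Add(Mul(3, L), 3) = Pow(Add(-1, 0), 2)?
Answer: Rational(430, 3) ≈ 143.33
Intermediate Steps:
L = Rational(-2, 3) (L = Add(-1, Mul(Rational(1, 3), Pow(Add(-1, 0), 2))) = Add(-1, Mul(Rational(1, 3), Pow(-1, 2))) = Add(-1, Mul(Rational(1, 3), 1)) = Add(-1, Rational(1, 3)) = Rational(-2, 3) ≈ -0.66667)
Function('C')(g) = Add(-27, Mul(-5, g)) (Function('C')(g) = Add(-2, Mul(Add(5, g), -5)) = Add(-2, Add(-25, Mul(-5, g))) = Add(-27, Mul(-5, g)))
p = -5 (p = Add(-1, Mul(-1, Add(0, 4))) = Add(-1, Mul(-1, 4)) = Add(-1, -4) = -5)
Mul(Add(-5, Function('C')(L)), p) = Mul(Add(-5, Add(-27, Mul(-5, Rational(-2, 3)))), -5) = Mul(Add(-5, Add(-27, Rational(10, 3))), -5) = Mul(Add(-5, Rational(-71, 3)), -5) = Mul(Rational(-86, 3), -5) = Rational(430, 3)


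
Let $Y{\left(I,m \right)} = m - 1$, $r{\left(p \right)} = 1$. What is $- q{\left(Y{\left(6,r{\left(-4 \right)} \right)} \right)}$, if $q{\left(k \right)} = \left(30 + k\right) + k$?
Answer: $-30$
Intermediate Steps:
$Y{\left(I,m \right)} = -1 + m$
$q{\left(k \right)} = 30 + 2 k$
$- q{\left(Y{\left(6,r{\left(-4 \right)} \right)} \right)} = - (30 + 2 \left(-1 + 1\right)) = - (30 + 2 \cdot 0) = - (30 + 0) = \left(-1\right) 30 = -30$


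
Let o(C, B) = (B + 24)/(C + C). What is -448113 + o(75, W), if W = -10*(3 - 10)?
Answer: -33608428/75 ≈ -4.4811e+5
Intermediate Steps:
W = 70 (W = -10*(-7) = 70)
o(C, B) = (24 + B)/(2*C) (o(C, B) = (24 + B)/((2*C)) = (24 + B)*(1/(2*C)) = (24 + B)/(2*C))
-448113 + o(75, W) = -448113 + (½)*(24 + 70)/75 = -448113 + (½)*(1/75)*94 = -448113 + 47/75 = -33608428/75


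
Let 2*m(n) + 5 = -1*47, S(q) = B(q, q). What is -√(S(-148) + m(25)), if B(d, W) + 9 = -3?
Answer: -I*√38 ≈ -6.1644*I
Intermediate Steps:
B(d, W) = -12 (B(d, W) = -9 - 3 = -12)
S(q) = -12
m(n) = -26 (m(n) = -5/2 + (-1*47)/2 = -5/2 + (½)*(-47) = -5/2 - 47/2 = -26)
-√(S(-148) + m(25)) = -√(-12 - 26) = -√(-38) = -I*√38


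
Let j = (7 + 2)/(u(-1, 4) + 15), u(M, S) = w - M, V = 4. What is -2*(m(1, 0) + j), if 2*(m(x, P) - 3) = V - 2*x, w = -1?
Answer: -46/5 ≈ -9.2000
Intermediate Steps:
u(M, S) = -1 - M
m(x, P) = 5 - x (m(x, P) = 3 + (4 - 2*x)/2 = 3 + (2 - x) = 5 - x)
j = 3/5 (j = (7 + 2)/((-1 - 1*(-1)) + 15) = 9/((-1 + 1) + 15) = 9/(0 + 15) = 9/15 = 9*(1/15) = 3/5 ≈ 0.60000)
-2*(m(1, 0) + j) = -2*((5 - 1*1) + 3/5) = -2*((5 - 1) + 3/5) = -2*(4 + 3/5) = -2*23/5 = -46/5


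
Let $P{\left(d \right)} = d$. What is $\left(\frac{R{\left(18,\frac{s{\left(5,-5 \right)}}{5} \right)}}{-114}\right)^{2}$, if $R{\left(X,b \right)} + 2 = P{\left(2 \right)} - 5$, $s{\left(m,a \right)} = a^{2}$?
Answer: $\frac{25}{12996} \approx 0.0019237$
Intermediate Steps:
$R{\left(X,b \right)} = -5$ ($R{\left(X,b \right)} = -2 + \left(2 - 5\right) = -2 - 3 = -5$)
$\left(\frac{R{\left(18,\frac{s{\left(5,-5 \right)}}{5} \right)}}{-114}\right)^{2} = \left(- \frac{5}{-114}\right)^{2} = \left(\left(-5\right) \left(- \frac{1}{114}\right)\right)^{2} = \left(\frac{5}{114}\right)^{2} = \frac{25}{12996}$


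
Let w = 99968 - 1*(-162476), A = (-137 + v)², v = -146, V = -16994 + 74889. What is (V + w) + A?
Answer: 400428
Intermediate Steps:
V = 57895
A = 80089 (A = (-137 - 146)² = (-283)² = 80089)
w = 262444 (w = 99968 + 162476 = 262444)
(V + w) + A = (57895 + 262444) + 80089 = 320339 + 80089 = 400428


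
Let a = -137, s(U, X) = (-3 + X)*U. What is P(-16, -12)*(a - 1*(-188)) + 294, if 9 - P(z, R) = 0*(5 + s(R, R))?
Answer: 753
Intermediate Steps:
s(U, X) = U*(-3 + X)
P(z, R) = 9 (P(z, R) = 9 - 0*(5 + R*(-3 + R)) = 9 - 1*0 = 9 + 0 = 9)
P(-16, -12)*(a - 1*(-188)) + 294 = 9*(-137 - 1*(-188)) + 294 = 9*(-137 + 188) + 294 = 9*51 + 294 = 459 + 294 = 753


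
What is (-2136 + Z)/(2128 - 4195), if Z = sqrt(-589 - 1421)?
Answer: 712/689 - I*sqrt(2010)/2067 ≈ 1.0334 - 0.02169*I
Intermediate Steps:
Z = I*sqrt(2010) (Z = sqrt(-2010) = I*sqrt(2010) ≈ 44.833*I)
(-2136 + Z)/(2128 - 4195) = (-2136 + I*sqrt(2010))/(2128 - 4195) = (-2136 + I*sqrt(2010))/(-2067) = (-2136 + I*sqrt(2010))*(-1/2067) = 712/689 - I*sqrt(2010)/2067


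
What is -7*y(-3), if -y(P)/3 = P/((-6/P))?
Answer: -63/2 ≈ -31.500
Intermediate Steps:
y(P) = P²/2 (y(P) = -3*P/((-6/P)) = -3*P*(-P/6) = -(-1)*P²/2 = P²/2)
-7*y(-3) = -7*(-3)²/2 = -7*9/2 = -63/2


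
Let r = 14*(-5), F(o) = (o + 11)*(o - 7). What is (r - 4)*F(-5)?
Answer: 5328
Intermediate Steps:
F(o) = (-7 + o)*(11 + o) (F(o) = (11 + o)*(-7 + o) = (-7 + o)*(11 + o))
r = -70
(r - 4)*F(-5) = (-70 - 4)*(-77 + (-5)**2 + 4*(-5)) = -74*(-77 + 25 - 20) = -74*(-72) = 5328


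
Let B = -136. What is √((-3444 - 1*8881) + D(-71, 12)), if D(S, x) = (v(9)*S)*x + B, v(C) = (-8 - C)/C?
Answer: I*√97665/3 ≈ 104.17*I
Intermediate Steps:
v(C) = (-8 - C)/C
D(S, x) = -136 - 17*S*x/9 (D(S, x) = (((-8 - 1*9)/9)*S)*x - 136 = (((-8 - 9)/9)*S)*x - 136 = (((⅑)*(-17))*S)*x - 136 = (-17*S/9)*x - 136 = -17*S*x/9 - 136 = -136 - 17*S*x/9)
√((-3444 - 1*8881) + D(-71, 12)) = √((-3444 - 1*8881) + (-136 - 17/9*(-71)*12)) = √((-3444 - 8881) + (-136 + 4828/3)) = √(-12325 + 4420/3) = √(-32555/3) = I*√97665/3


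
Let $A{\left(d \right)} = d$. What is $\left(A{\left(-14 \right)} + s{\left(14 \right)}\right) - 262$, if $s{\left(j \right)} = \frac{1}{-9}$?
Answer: $- \frac{2485}{9} \approx -276.11$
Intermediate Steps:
$s{\left(j \right)} = - \frac{1}{9}$
$\left(A{\left(-14 \right)} + s{\left(14 \right)}\right) - 262 = \left(-14 - \frac{1}{9}\right) - 262 = - \frac{127}{9} - 262 = - \frac{2485}{9}$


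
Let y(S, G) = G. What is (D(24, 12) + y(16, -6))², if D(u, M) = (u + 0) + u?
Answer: 1764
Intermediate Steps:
D(u, M) = 2*u (D(u, M) = u + u = 2*u)
(D(24, 12) + y(16, -6))² = (2*24 - 6)² = (48 - 6)² = 42² = 1764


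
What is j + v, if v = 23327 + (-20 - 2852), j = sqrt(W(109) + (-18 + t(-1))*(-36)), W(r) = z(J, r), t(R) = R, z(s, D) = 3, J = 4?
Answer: 20455 + sqrt(687) ≈ 20481.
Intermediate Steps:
W(r) = 3
j = sqrt(687) (j = sqrt(3 + (-18 - 1)*(-36)) = sqrt(3 - 19*(-36)) = sqrt(3 + 684) = sqrt(687) ≈ 26.211)
v = 20455 (v = 23327 - 2872 = 20455)
j + v = sqrt(687) + 20455 = 20455 + sqrt(687)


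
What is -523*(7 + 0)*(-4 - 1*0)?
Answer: 14644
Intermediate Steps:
-523*(7 + 0)*(-4 - 1*0) = -3661*(-4 + 0) = -3661*(-4) = -523*(-28) = 14644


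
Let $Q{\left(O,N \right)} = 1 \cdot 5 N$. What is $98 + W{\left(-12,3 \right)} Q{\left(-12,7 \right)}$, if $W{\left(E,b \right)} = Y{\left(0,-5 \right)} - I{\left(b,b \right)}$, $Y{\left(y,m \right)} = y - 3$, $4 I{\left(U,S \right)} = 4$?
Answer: $-42$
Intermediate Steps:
$I{\left(U,S \right)} = 1$ ($I{\left(U,S \right)} = \frac{1}{4} \cdot 4 = 1$)
$Y{\left(y,m \right)} = -3 + y$
$Q{\left(O,N \right)} = 5 N$
$W{\left(E,b \right)} = -4$ ($W{\left(E,b \right)} = \left(-3 + 0\right) - 1 = -3 - 1 = -4$)
$98 + W{\left(-12,3 \right)} Q{\left(-12,7 \right)} = 98 - 4 \cdot 5 \cdot 7 = 98 - 140 = -42$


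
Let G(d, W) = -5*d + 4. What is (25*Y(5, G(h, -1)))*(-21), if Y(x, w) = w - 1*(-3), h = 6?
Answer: 12075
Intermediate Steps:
G(d, W) = 4 - 5*d
Y(x, w) = 3 + w (Y(x, w) = w + 3 = 3 + w)
(25*Y(5, G(h, -1)))*(-21) = (25*(3 + (4 - 5*6)))*(-21) = (25*(3 + (4 - 30)))*(-21) = (25*(3 - 26))*(-21) = (25*(-23))*(-21) = -575*(-21) = 12075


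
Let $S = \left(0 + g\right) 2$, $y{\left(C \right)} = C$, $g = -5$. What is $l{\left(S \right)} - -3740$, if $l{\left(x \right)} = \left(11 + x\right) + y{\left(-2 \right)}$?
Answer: $3739$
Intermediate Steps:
$S = -10$ ($S = \left(0 - 5\right) 2 = \left(-5\right) 2 = -10$)
$l{\left(x \right)} = 9 + x$ ($l{\left(x \right)} = \left(11 + x\right) - 2 = 9 + x$)
$l{\left(S \right)} - -3740 = \left(9 - 10\right) - -3740 = -1 + 3740 = 3739$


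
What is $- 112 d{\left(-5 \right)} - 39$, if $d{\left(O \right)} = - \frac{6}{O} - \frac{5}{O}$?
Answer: $- \frac{1427}{5} \approx -285.4$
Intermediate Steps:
$d{\left(O \right)} = - \frac{11}{O}$
$- 112 d{\left(-5 \right)} - 39 = - 112 \left(- \frac{11}{-5}\right) - 39 = - 112 \left(\left(-11\right) \left(- \frac{1}{5}\right)\right) - 39 = \left(-112\right) \frac{11}{5} - 39 = - \frac{1232}{5} - 39 = - \frac{1427}{5}$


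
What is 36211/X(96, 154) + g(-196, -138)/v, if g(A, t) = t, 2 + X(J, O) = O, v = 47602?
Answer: 861847523/3617752 ≈ 238.23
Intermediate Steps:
X(J, O) = -2 + O
36211/X(96, 154) + g(-196, -138)/v = 36211/(-2 + 154) - 138/47602 = 36211/152 - 138*1/47602 = 36211*(1/152) - 69/23801 = 36211/152 - 69/23801 = 861847523/3617752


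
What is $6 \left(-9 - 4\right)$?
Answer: $-78$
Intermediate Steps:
$6 \left(-9 - 4\right) = 6 \left(-13\right) = -78$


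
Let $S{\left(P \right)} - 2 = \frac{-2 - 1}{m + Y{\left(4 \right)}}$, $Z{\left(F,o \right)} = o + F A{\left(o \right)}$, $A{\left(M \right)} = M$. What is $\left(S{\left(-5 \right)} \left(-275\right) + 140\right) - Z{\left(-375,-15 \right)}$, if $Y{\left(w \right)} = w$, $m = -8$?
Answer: $- \frac{24905}{4} \approx -6226.3$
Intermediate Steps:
$Z{\left(F,o \right)} = o + F o$
$S{\left(P \right)} = \frac{11}{4}$ ($S{\left(P \right)} = 2 + \frac{-2 - 1}{-8 + 4} = 2 - \frac{3}{-4} = 2 - - \frac{3}{4} = 2 + \frac{3}{4} = \frac{11}{4}$)
$\left(S{\left(-5 \right)} \left(-275\right) + 140\right) - Z{\left(-375,-15 \right)} = \left(\frac{11}{4} \left(-275\right) + 140\right) - - 15 \left(1 - 375\right) = \left(- \frac{3025}{4} + 140\right) - \left(-15\right) \left(-374\right) = - \frac{2465}{4} - 5610 = - \frac{24905}{4}$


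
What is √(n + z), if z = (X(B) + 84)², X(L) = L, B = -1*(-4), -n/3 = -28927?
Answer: 5*√3781 ≈ 307.45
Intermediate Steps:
n = 86781 (n = -3*(-28927) = 86781)
B = 4
z = 7744 (z = (4 + 84)² = 88² = 7744)
√(n + z) = √(86781 + 7744) = √94525 = 5*√3781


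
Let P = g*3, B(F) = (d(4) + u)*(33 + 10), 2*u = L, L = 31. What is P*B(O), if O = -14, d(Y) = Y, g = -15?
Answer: -75465/2 ≈ -37733.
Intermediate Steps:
u = 31/2 (u = (1/2)*31 = 31/2 ≈ 15.500)
B(F) = 1677/2 (B(F) = (4 + 31/2)*(33 + 10) = (39/2)*43 = 1677/2)
P = -45 (P = -15*3 = -45)
P*B(O) = -45*1677/2 = -75465/2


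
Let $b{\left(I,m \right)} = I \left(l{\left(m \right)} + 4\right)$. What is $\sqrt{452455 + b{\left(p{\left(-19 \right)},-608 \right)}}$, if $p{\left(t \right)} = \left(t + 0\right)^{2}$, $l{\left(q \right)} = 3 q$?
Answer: $i \sqrt{204565} \approx 452.29 i$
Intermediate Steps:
$p{\left(t \right)} = t^{2}$
$b{\left(I,m \right)} = I \left(4 + 3 m\right)$ ($b{\left(I,m \right)} = I \left(3 m + 4\right) = I \left(4 + 3 m\right)$)
$\sqrt{452455 + b{\left(p{\left(-19 \right)},-608 \right)}} = \sqrt{452455 + \left(-19\right)^{2} \left(4 + 3 \left(-608\right)\right)} = \sqrt{452455 + 361 \left(4 - 1824\right)} = \sqrt{452455 + 361 \left(-1820\right)} = \sqrt{452455 - 657020} = \sqrt{-204565} = i \sqrt{204565}$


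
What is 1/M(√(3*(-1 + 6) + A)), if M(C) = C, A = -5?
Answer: √10/10 ≈ 0.31623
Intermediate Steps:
1/M(√(3*(-1 + 6) + A)) = 1/(√(3*(-1 + 6) - 5)) = 1/(√(3*5 - 5)) = 1/(√(15 - 5)) = 1/(√10) = √10/10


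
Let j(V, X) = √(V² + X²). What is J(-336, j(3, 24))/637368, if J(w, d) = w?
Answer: -14/26557 ≈ -0.00052717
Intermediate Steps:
J(-336, j(3, 24))/637368 = -336/637368 = -336*1/637368 = -14/26557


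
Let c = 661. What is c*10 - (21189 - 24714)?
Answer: 10135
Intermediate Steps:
c*10 - (21189 - 24714) = 661*10 - (21189 - 24714) = 6610 - 1*(-3525) = 6610 + 3525 = 10135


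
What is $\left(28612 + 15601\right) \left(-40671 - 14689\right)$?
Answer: $-2447631680$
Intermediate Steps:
$\left(28612 + 15601\right) \left(-40671 - 14689\right) = 44213 \left(-40671 - 14689\right) = 44213 \left(-55360\right) = -2447631680$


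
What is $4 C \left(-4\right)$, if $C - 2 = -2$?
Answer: $0$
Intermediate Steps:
$C = 0$ ($C = 2 - 2 = 0$)
$4 C \left(-4\right) = 4 \cdot 0 \left(-4\right) = 0 \left(-4\right) = 0$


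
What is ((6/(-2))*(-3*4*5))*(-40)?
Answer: -7200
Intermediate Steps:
((6/(-2))*(-3*4*5))*(-40) = ((6*(-½))*(-12*5))*(-40) = -3*(-60)*(-40) = 180*(-40) = -7200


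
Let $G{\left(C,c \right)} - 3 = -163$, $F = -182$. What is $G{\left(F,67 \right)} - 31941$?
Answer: $-32101$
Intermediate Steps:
$G{\left(C,c \right)} = -160$ ($G{\left(C,c \right)} = 3 - 163 = -160$)
$G{\left(F,67 \right)} - 31941 = -160 - 31941 = -32101$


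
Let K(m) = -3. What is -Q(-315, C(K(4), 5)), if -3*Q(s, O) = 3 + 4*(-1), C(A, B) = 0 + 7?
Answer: -⅓ ≈ -0.33333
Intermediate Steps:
C(A, B) = 7
Q(s, O) = ⅓ (Q(s, O) = -(3 + 4*(-1))/3 = -(3 - 4)/3 = -⅓*(-1) = ⅓)
-Q(-315, C(K(4), 5)) = -1*⅓ = -⅓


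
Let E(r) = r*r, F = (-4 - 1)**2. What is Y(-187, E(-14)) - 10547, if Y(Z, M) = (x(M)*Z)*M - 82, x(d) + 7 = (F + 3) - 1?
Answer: -743669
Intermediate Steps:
F = 25 (F = (-5)**2 = 25)
x(d) = 20 (x(d) = -7 + ((25 + 3) - 1) = -7 + (28 - 1) = -7 + 27 = 20)
E(r) = r**2
Y(Z, M) = -82 + 20*M*Z (Y(Z, M) = (20*Z)*M - 82 = 20*M*Z - 82 = -82 + 20*M*Z)
Y(-187, E(-14)) - 10547 = (-82 + 20*(-14)**2*(-187)) - 10547 = (-82 + 20*196*(-187)) - 10547 = (-82 - 733040) - 10547 = -733122 - 10547 = -743669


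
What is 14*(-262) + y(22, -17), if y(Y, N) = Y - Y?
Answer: -3668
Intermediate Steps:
y(Y, N) = 0
14*(-262) + y(22, -17) = 14*(-262) + 0 = -3668 + 0 = -3668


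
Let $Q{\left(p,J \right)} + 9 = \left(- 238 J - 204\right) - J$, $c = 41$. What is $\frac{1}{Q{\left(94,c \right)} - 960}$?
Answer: $- \frac{1}{10972} \approx -9.1141 \cdot 10^{-5}$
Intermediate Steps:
$Q{\left(p,J \right)} = -213 - 239 J$ ($Q{\left(p,J \right)} = -9 - \left(204 + 239 J\right) = -213 - 239 J$)
$\frac{1}{Q{\left(94,c \right)} - 960} = \frac{1}{\left(-213 - 9799\right) - 960} = \frac{1}{-10012 - 960} = \frac{1}{-10972} = - \frac{1}{10972}$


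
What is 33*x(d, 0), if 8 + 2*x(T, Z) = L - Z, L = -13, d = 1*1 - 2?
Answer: -693/2 ≈ -346.50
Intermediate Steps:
d = -1 (d = 1 - 2 = -1)
x(T, Z) = -21/2 - Z/2 (x(T, Z) = -4 + (-13 - Z)/2 = -4 + (-13/2 - Z/2) = -21/2 - Z/2)
33*x(d, 0) = 33*(-21/2 - ½*0) = 33*(-21/2 + 0) = 33*(-21/2) = -693/2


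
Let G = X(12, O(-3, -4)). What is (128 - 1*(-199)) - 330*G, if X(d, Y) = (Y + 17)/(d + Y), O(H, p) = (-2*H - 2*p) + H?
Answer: -1719/23 ≈ -74.739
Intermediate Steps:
O(H, p) = -H - 2*p
X(d, Y) = (17 + Y)/(Y + d)
G = 28/23 (G = (17 + (-1*(-3) - 2*(-4)))/((-1*(-3) - 2*(-4)) + 12) = (17 + (3 + 8))/((3 + 8) + 12) = (17 + 11)/(11 + 12) = 28/23 ≈ 1.2174)
(128 - 1*(-199)) - 330*G = (128 - 1*(-199)) - 330*28/23 = (128 + 199) - 9240/23 = 327 - 9240/23 = -1719/23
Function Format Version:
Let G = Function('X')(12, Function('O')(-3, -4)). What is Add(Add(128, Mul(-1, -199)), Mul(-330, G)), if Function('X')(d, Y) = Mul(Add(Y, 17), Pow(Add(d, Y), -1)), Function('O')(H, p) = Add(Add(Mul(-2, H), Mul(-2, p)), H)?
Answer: Rational(-1719, 23) ≈ -74.739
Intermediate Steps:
Function('O')(H, p) = Add(Mul(-1, H), Mul(-2, p))
Function('X')(d, Y) = Mul(Pow(Add(Y, d), -1), Add(17, Y)) (Function('X')(d, Y) = Mul(Add(17, Y), Pow(Add(Y, d), -1)) = Mul(Pow(Add(Y, d), -1), Add(17, Y)))
G = Rational(28, 23) (G = Mul(Pow(Add(Add(Mul(-1, -3), Mul(-2, -4)), 12), -1), Add(17, Add(Mul(-1, -3), Mul(-2, -4)))) = Mul(Pow(Add(Add(3, 8), 12), -1), Add(17, Add(3, 8))) = Mul(Pow(Add(11, 12), -1), Add(17, 11)) = Mul(Pow(23, -1), 28) = Mul(Rational(1, 23), 28) = Rational(28, 23) ≈ 1.2174)
Add(Add(128, Mul(-1, -199)), Mul(-330, G)) = Add(Add(128, Mul(-1, -199)), Mul(-330, Rational(28, 23))) = Add(Add(128, 199), Rational(-9240, 23)) = Add(327, Rational(-9240, 23)) = Rational(-1719, 23)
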